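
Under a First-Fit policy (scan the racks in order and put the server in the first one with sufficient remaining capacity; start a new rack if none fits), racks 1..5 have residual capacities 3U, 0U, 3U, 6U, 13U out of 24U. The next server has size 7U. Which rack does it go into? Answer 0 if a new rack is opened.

Racks with room: rack 5 (13U).
The first with room is rack 5.

5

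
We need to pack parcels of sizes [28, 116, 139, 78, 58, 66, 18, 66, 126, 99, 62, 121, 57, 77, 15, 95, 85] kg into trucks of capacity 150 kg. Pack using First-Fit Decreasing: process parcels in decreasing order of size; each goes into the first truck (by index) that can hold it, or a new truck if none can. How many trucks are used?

10 trucks

Sorted descending: 139, 126, 121, 116, 99, 95, 85, 78, 77, 66, 66, 62, 58, 57, 28, 18, 15.
Put 139 kg in truck 1; 11 kg remain.
Put 126 kg in truck 2; 24 kg remain.
Put 121 kg in truck 3; 29 kg remain.
Put 116 kg in truck 4; 34 kg remain.
Put 99 kg in truck 5; 51 kg remain.
Put 95 kg in truck 6; 55 kg remain.
Put 85 kg in truck 7; 65 kg remain.
Put 78 kg in truck 8; 72 kg remain.
Put 77 kg in truck 9; 73 kg remain.
Put 66 kg in truck 8; 6 kg remain.
Put 66 kg in truck 9; 7 kg remain.
Put 62 kg in truck 7; 3 kg remain.
Put 58 kg in truck 10; 92 kg remain.
Put 57 kg in truck 10; 35 kg remain.
Put 28 kg in truck 3; 1 kg remain.
Put 18 kg in truck 2; 6 kg remain.
Put 15 kg in truck 4; 19 kg remain.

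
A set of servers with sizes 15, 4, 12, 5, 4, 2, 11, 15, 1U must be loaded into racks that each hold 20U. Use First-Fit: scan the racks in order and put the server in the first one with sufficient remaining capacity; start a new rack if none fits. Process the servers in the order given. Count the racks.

Put 15U in rack 1; 5U remain.
Put 4U in rack 1; 1U remain.
Put 12U in rack 2; 8U remain.
Put 5U in rack 2; 3U remain.
Put 4U in rack 3; 16U remain.
Put 2U in rack 2; 1U remain.
Put 11U in rack 3; 5U remain.
Put 15U in rack 4; 5U remain.
Put 1U in rack 1; 0U remain.
Final racks: [15,4,1] [12,5,2] [4,11] [15].

4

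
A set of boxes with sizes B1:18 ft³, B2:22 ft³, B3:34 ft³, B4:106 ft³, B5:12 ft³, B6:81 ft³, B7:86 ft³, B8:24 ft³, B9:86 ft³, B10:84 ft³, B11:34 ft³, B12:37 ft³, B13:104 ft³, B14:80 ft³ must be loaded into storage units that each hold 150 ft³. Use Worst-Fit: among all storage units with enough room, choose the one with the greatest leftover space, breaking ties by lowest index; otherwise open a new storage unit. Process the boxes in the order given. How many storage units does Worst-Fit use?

8

storage unit 1: place B1 (18 ft³), 132 ft³ left
storage unit 1: place B2 (22 ft³), 110 ft³ left
storage unit 1: place B3 (34 ft³), 76 ft³ left
storage unit 2: place B4 (106 ft³), 44 ft³ left
storage unit 1: place B5 (12 ft³), 64 ft³ left
storage unit 3: place B6 (81 ft³), 69 ft³ left
storage unit 4: place B7 (86 ft³), 64 ft³ left
storage unit 3: place B8 (24 ft³), 45 ft³ left
storage unit 5: place B9 (86 ft³), 64 ft³ left
storage unit 6: place B10 (84 ft³), 66 ft³ left
storage unit 6: place B11 (34 ft³), 32 ft³ left
storage unit 1: place B12 (37 ft³), 27 ft³ left
storage unit 7: place B13 (104 ft³), 46 ft³ left
storage unit 8: place B14 (80 ft³), 70 ft³ left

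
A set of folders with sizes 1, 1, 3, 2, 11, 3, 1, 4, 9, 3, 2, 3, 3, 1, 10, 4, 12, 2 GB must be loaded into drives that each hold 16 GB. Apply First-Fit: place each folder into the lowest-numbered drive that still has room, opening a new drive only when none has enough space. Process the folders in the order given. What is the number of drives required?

5 drives

Put 1 GB in drive 1; 15 GB remain.
Put 1 GB in drive 1; 14 GB remain.
Put 3 GB in drive 1; 11 GB remain.
Put 2 GB in drive 1; 9 GB remain.
Put 11 GB in drive 2; 5 GB remain.
Put 3 GB in drive 1; 6 GB remain.
Put 1 GB in drive 1; 5 GB remain.
Put 4 GB in drive 1; 1 GB remain.
Put 9 GB in drive 3; 7 GB remain.
Put 3 GB in drive 2; 2 GB remain.
Put 2 GB in drive 2; 0 GB remain.
Put 3 GB in drive 3; 4 GB remain.
Put 3 GB in drive 3; 1 GB remain.
Put 1 GB in drive 1; 0 GB remain.
Put 10 GB in drive 4; 6 GB remain.
Put 4 GB in drive 4; 2 GB remain.
Put 12 GB in drive 5; 4 GB remain.
Put 2 GB in drive 4; 0 GB remain.
Final drives: [1,1,3,2,3,1,4,1] [11,3,2] [9,3,3] [10,4,2] [12].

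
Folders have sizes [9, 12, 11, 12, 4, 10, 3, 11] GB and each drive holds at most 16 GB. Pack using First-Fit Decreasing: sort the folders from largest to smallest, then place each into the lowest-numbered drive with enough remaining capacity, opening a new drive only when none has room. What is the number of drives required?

6 drives

Sorted descending: 12, 12, 11, 11, 10, 9, 4, 3.
12 GB → drive 1 (remaining 4 GB)
12 GB → drive 2 (remaining 4 GB)
11 GB → drive 3 (remaining 5 GB)
11 GB → drive 4 (remaining 5 GB)
10 GB → drive 5 (remaining 6 GB)
9 GB → drive 6 (remaining 7 GB)
4 GB → drive 1 (remaining 0 GB)
3 GB → drive 2 (remaining 1 GB)
Final drives: [12,4] [12,3] [11] [11] [10] [9].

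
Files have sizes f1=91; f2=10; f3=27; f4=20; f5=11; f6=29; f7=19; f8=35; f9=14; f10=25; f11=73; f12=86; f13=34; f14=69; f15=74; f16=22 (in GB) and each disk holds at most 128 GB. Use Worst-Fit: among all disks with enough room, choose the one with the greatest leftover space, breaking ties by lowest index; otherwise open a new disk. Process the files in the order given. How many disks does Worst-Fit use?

6 disks

disk 1: place f1 (91 GB), 37 GB left
disk 1: place f2 (10 GB), 27 GB left
disk 1: place f3 (27 GB), 0 GB left
disk 2: place f4 (20 GB), 108 GB left
disk 2: place f5 (11 GB), 97 GB left
disk 2: place f6 (29 GB), 68 GB left
disk 2: place f7 (19 GB), 49 GB left
disk 2: place f8 (35 GB), 14 GB left
disk 2: place f9 (14 GB), 0 GB left
disk 3: place f10 (25 GB), 103 GB left
disk 3: place f11 (73 GB), 30 GB left
disk 4: place f12 (86 GB), 42 GB left
disk 4: place f13 (34 GB), 8 GB left
disk 5: place f14 (69 GB), 59 GB left
disk 6: place f15 (74 GB), 54 GB left
disk 5: place f16 (22 GB), 37 GB left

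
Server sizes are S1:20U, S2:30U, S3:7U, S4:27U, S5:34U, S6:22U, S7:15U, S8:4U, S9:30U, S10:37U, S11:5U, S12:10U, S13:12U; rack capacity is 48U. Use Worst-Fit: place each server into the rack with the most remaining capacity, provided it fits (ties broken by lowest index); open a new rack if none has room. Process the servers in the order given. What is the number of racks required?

Put S1 (20U) in rack 1; 28U remain.
Put S2 (30U) in rack 2; 18U remain.
Put S3 (7U) in rack 1; 21U remain.
Put S4 (27U) in rack 3; 21U remain.
Put S5 (34U) in rack 4; 14U remain.
Put S6 (22U) in rack 5; 26U remain.
Put S7 (15U) in rack 5; 11U remain.
Put S8 (4U) in rack 1; 17U remain.
Put S9 (30U) in rack 6; 18U remain.
Put S10 (37U) in rack 7; 11U remain.
Put S11 (5U) in rack 3; 16U remain.
Put S12 (10U) in rack 2; 8U remain.
Put S13 (12U) in rack 6; 6U remain.

7 racks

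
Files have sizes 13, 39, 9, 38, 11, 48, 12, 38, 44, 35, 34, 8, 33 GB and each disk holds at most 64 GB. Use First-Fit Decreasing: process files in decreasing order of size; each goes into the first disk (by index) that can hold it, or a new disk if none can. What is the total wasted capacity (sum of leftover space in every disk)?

150

Sorted descending: 48, 44, 39, 38, 38, 35, 34, 33, 13, 12, 11, 9, 8.
48 GB → disk 1 (remaining 16 GB)
44 GB → disk 2 (remaining 20 GB)
39 GB → disk 3 (remaining 25 GB)
38 GB → disk 4 (remaining 26 GB)
38 GB → disk 5 (remaining 26 GB)
35 GB → disk 6 (remaining 29 GB)
34 GB → disk 7 (remaining 30 GB)
33 GB → disk 8 (remaining 31 GB)
13 GB → disk 1 (remaining 3 GB)
12 GB → disk 2 (remaining 8 GB)
11 GB → disk 3 (remaining 14 GB)
9 GB → disk 3 (remaining 5 GB)
8 GB → disk 2 (remaining 0 GB)
8 disks × 64 GB = 512 GB; used 362 GB; unused 150 GB.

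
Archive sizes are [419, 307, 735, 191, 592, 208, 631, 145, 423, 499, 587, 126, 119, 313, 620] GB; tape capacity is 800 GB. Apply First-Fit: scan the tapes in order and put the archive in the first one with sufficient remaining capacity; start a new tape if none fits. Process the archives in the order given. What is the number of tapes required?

9

tape 1: place 419 GB, 381 GB left
tape 1: place 307 GB, 74 GB left
tape 2: place 735 GB, 65 GB left
tape 3: place 191 GB, 609 GB left
tape 3: place 592 GB, 17 GB left
tape 4: place 208 GB, 592 GB left
tape 5: place 631 GB, 169 GB left
tape 4: place 145 GB, 447 GB left
tape 4: place 423 GB, 24 GB left
tape 6: place 499 GB, 301 GB left
tape 7: place 587 GB, 213 GB left
tape 5: place 126 GB, 43 GB left
tape 6: place 119 GB, 182 GB left
tape 8: place 313 GB, 487 GB left
tape 9: place 620 GB, 180 GB left
Final tapes: [419,307] [735] [191,592] [208,145,423] [631,126] [499,119] [587] [313] [620].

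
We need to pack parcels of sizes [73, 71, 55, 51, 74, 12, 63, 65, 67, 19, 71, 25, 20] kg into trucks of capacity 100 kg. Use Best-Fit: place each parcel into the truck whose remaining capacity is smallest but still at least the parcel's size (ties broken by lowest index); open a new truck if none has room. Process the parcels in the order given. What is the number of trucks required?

73 kg → truck 1 (remaining 27 kg)
71 kg → truck 2 (remaining 29 kg)
55 kg → truck 3 (remaining 45 kg)
51 kg → truck 4 (remaining 49 kg)
74 kg → truck 5 (remaining 26 kg)
12 kg → truck 5 (remaining 14 kg)
63 kg → truck 6 (remaining 37 kg)
65 kg → truck 7 (remaining 35 kg)
67 kg → truck 8 (remaining 33 kg)
19 kg → truck 1 (remaining 8 kg)
71 kg → truck 9 (remaining 29 kg)
25 kg → truck 2 (remaining 4 kg)
20 kg → truck 9 (remaining 9 kg)
Final trucks: [73,19] [71,25] [55] [51] [74,12] [63] [65] [67] [71,20].

9 trucks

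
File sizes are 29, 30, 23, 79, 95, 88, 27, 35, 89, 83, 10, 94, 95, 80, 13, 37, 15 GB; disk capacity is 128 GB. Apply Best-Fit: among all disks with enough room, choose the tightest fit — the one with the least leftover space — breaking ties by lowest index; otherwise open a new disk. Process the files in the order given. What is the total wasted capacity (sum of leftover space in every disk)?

Put 29 GB in disk 1; 99 GB remain.
Put 30 GB in disk 1; 69 GB remain.
Put 23 GB in disk 1; 46 GB remain.
Put 79 GB in disk 2; 49 GB remain.
Put 95 GB in disk 3; 33 GB remain.
Put 88 GB in disk 4; 40 GB remain.
Put 27 GB in disk 3; 6 GB remain.
Put 35 GB in disk 4; 5 GB remain.
Put 89 GB in disk 5; 39 GB remain.
Put 83 GB in disk 6; 45 GB remain.
Put 10 GB in disk 5; 29 GB remain.
Put 94 GB in disk 7; 34 GB remain.
Put 95 GB in disk 8; 33 GB remain.
Put 80 GB in disk 9; 48 GB remain.
Put 13 GB in disk 5; 16 GB remain.
Put 37 GB in disk 6; 8 GB remain.
Put 15 GB in disk 5; 1 GB remain.
9 disks × 128 GB = 1152 GB; used 922 GB; unused 230 GB.

230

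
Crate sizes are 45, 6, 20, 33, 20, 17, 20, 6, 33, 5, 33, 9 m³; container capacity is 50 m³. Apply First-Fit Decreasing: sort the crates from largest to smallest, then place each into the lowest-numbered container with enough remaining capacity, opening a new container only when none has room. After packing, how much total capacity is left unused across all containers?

Sorted descending: 45, 33, 33, 33, 20, 20, 20, 17, 9, 6, 6, 5.
45 m³ → container 1 (remaining 5 m³)
33 m³ → container 2 (remaining 17 m³)
33 m³ → container 3 (remaining 17 m³)
33 m³ → container 4 (remaining 17 m³)
20 m³ → container 5 (remaining 30 m³)
20 m³ → container 5 (remaining 10 m³)
20 m³ → container 6 (remaining 30 m³)
17 m³ → container 2 (remaining 0 m³)
9 m³ → container 3 (remaining 8 m³)
6 m³ → container 3 (remaining 2 m³)
6 m³ → container 4 (remaining 11 m³)
5 m³ → container 1 (remaining 0 m³)
6 containers × 50 m³ = 300 m³; used 247 m³; unused 53 m³.

53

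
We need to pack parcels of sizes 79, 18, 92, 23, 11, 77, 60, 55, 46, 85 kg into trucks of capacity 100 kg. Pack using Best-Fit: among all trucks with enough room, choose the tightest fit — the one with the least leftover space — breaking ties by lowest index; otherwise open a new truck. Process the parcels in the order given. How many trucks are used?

truck 1: place 79 kg, 21 kg left
truck 1: place 18 kg, 3 kg left
truck 2: place 92 kg, 8 kg left
truck 3: place 23 kg, 77 kg left
truck 3: place 11 kg, 66 kg left
truck 4: place 77 kg, 23 kg left
truck 3: place 60 kg, 6 kg left
truck 5: place 55 kg, 45 kg left
truck 6: place 46 kg, 54 kg left
truck 7: place 85 kg, 15 kg left
Final trucks: [79,18] [92] [23,11,60] [77] [55] [46] [85].

7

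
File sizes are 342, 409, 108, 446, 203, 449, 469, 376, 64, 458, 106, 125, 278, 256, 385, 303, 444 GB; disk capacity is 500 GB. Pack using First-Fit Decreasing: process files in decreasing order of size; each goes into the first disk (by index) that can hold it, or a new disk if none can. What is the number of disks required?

Sorted descending: 469, 458, 449, 446, 444, 409, 385, 376, 342, 303, 278, 256, 203, 125, 108, 106, 64.
469 GB → disk 1 (remaining 31 GB)
458 GB → disk 2 (remaining 42 GB)
449 GB → disk 3 (remaining 51 GB)
446 GB → disk 4 (remaining 54 GB)
444 GB → disk 5 (remaining 56 GB)
409 GB → disk 6 (remaining 91 GB)
385 GB → disk 7 (remaining 115 GB)
376 GB → disk 8 (remaining 124 GB)
342 GB → disk 9 (remaining 158 GB)
303 GB → disk 10 (remaining 197 GB)
278 GB → disk 11 (remaining 222 GB)
256 GB → disk 12 (remaining 244 GB)
203 GB → disk 11 (remaining 19 GB)
125 GB → disk 9 (remaining 33 GB)
108 GB → disk 7 (remaining 7 GB)
106 GB → disk 8 (remaining 18 GB)
64 GB → disk 6 (remaining 27 GB)
Final disks: [469] [458] [449] [446] [444] [409,64] [385,108] [376,106] [342,125] [303] [278,203] [256].

12 disks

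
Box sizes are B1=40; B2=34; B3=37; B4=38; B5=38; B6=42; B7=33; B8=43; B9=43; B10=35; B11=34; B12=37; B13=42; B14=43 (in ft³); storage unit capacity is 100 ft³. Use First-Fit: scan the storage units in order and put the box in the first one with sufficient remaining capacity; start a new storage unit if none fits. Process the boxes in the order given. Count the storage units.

B1 (40 ft³) → storage unit 1 (remaining 60 ft³)
B2 (34 ft³) → storage unit 1 (remaining 26 ft³)
B3 (37 ft³) → storage unit 2 (remaining 63 ft³)
B4 (38 ft³) → storage unit 2 (remaining 25 ft³)
B5 (38 ft³) → storage unit 3 (remaining 62 ft³)
B6 (42 ft³) → storage unit 3 (remaining 20 ft³)
B7 (33 ft³) → storage unit 4 (remaining 67 ft³)
B8 (43 ft³) → storage unit 4 (remaining 24 ft³)
B9 (43 ft³) → storage unit 5 (remaining 57 ft³)
B10 (35 ft³) → storage unit 5 (remaining 22 ft³)
B11 (34 ft³) → storage unit 6 (remaining 66 ft³)
B12 (37 ft³) → storage unit 6 (remaining 29 ft³)
B13 (42 ft³) → storage unit 7 (remaining 58 ft³)
B14 (43 ft³) → storage unit 7 (remaining 15 ft³)

7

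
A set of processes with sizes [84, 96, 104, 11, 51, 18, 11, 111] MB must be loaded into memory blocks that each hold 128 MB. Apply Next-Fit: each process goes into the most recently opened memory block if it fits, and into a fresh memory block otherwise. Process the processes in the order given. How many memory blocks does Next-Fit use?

84 MB → memory block 1 (remaining 44 MB)
96 MB → memory block 2 (remaining 32 MB)
104 MB → memory block 3 (remaining 24 MB)
11 MB → memory block 3 (remaining 13 MB)
51 MB → memory block 4 (remaining 77 MB)
18 MB → memory block 4 (remaining 59 MB)
11 MB → memory block 4 (remaining 48 MB)
111 MB → memory block 5 (remaining 17 MB)

5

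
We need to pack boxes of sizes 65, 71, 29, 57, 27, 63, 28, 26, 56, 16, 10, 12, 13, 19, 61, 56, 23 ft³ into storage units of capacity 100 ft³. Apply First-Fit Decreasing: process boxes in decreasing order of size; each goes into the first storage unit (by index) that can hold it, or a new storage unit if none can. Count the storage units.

Sorted descending: 71, 65, 63, 61, 57, 56, 56, 29, 28, 27, 26, 23, 19, 16, 13, 12, 10.
Put 71 ft³ in storage unit 1; 29 ft³ remain.
Put 65 ft³ in storage unit 2; 35 ft³ remain.
Put 63 ft³ in storage unit 3; 37 ft³ remain.
Put 61 ft³ in storage unit 4; 39 ft³ remain.
Put 57 ft³ in storage unit 5; 43 ft³ remain.
Put 56 ft³ in storage unit 6; 44 ft³ remain.
Put 56 ft³ in storage unit 7; 44 ft³ remain.
Put 29 ft³ in storage unit 1; 0 ft³ remain.
Put 28 ft³ in storage unit 2; 7 ft³ remain.
Put 27 ft³ in storage unit 3; 10 ft³ remain.
Put 26 ft³ in storage unit 4; 13 ft³ remain.
Put 23 ft³ in storage unit 5; 20 ft³ remain.
Put 19 ft³ in storage unit 5; 1 ft³ remain.
Put 16 ft³ in storage unit 6; 28 ft³ remain.
Put 13 ft³ in storage unit 4; 0 ft³ remain.
Put 12 ft³ in storage unit 6; 16 ft³ remain.
Put 10 ft³ in storage unit 3; 0 ft³ remain.

7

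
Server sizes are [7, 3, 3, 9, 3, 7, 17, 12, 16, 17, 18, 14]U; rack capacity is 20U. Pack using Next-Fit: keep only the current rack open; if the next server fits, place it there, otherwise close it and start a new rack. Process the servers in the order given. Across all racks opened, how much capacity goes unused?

34

rack 1: place 7U, 13U left
rack 1: place 3U, 10U left
rack 1: place 3U, 7U left
rack 2: place 9U, 11U left
rack 2: place 3U, 8U left
rack 2: place 7U, 1U left
rack 3: place 17U, 3U left
rack 4: place 12U, 8U left
rack 5: place 16U, 4U left
rack 6: place 17U, 3U left
rack 7: place 18U, 2U left
rack 8: place 14U, 6U left
8 racks × 20U = 160U; used 126U; unused 34U.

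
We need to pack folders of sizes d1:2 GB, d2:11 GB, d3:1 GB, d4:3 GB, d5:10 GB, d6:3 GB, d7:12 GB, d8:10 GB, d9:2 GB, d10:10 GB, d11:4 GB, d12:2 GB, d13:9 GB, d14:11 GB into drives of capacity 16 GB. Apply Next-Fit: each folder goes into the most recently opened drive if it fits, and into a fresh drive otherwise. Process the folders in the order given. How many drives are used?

7

Put d1 (2 GB) in drive 1; 14 GB remain.
Put d2 (11 GB) in drive 1; 3 GB remain.
Put d3 (1 GB) in drive 1; 2 GB remain.
Put d4 (3 GB) in drive 2; 13 GB remain.
Put d5 (10 GB) in drive 2; 3 GB remain.
Put d6 (3 GB) in drive 2; 0 GB remain.
Put d7 (12 GB) in drive 3; 4 GB remain.
Put d8 (10 GB) in drive 4; 6 GB remain.
Put d9 (2 GB) in drive 4; 4 GB remain.
Put d10 (10 GB) in drive 5; 6 GB remain.
Put d11 (4 GB) in drive 5; 2 GB remain.
Put d12 (2 GB) in drive 5; 0 GB remain.
Put d13 (9 GB) in drive 6; 7 GB remain.
Put d14 (11 GB) in drive 7; 5 GB remain.
Final drives: [2,11,1] [3,10,3] [12] [10,2] [10,4,2] [9] [11].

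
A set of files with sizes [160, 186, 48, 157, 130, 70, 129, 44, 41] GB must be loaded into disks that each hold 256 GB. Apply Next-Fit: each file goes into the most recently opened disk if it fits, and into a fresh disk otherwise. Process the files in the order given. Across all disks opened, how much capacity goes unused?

Put 160 GB in disk 1; 96 GB remain.
Put 186 GB in disk 2; 70 GB remain.
Put 48 GB in disk 2; 22 GB remain.
Put 157 GB in disk 3; 99 GB remain.
Put 130 GB in disk 4; 126 GB remain.
Put 70 GB in disk 4; 56 GB remain.
Put 129 GB in disk 5; 127 GB remain.
Put 44 GB in disk 5; 83 GB remain.
Put 41 GB in disk 5; 42 GB remain.
5 disks × 256 GB = 1280 GB; used 965 GB; unused 315 GB.

315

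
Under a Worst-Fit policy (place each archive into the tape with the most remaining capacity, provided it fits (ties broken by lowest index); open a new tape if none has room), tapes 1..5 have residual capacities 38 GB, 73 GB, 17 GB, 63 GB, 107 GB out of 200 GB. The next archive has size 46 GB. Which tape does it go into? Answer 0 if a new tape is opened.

Tapes with room: tape 2 (73 GB), tape 4 (63 GB), tape 5 (107 GB).
Most room is tape 5 with 107 GB free.

5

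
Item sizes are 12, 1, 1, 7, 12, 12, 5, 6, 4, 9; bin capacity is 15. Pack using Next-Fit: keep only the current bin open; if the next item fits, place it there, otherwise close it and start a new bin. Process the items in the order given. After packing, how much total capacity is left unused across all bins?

bin 1: place 12, 3 left
bin 1: place 1, 2 left
bin 1: place 1, 1 left
bin 2: place 7, 8 left
bin 3: place 12, 3 left
bin 4: place 12, 3 left
bin 5: place 5, 10 left
bin 5: place 6, 4 left
bin 5: place 4, 0 left
bin 6: place 9, 6 left
6 bins × 15 = 90; used 69; unused 21.

21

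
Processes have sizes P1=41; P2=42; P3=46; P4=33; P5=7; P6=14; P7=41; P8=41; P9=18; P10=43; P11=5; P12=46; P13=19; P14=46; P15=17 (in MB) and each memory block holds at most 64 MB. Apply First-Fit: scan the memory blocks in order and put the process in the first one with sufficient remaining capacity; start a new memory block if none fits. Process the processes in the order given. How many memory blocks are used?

P1 (41 MB) → memory block 1 (remaining 23 MB)
P2 (42 MB) → memory block 2 (remaining 22 MB)
P3 (46 MB) → memory block 3 (remaining 18 MB)
P4 (33 MB) → memory block 4 (remaining 31 MB)
P5 (7 MB) → memory block 1 (remaining 16 MB)
P6 (14 MB) → memory block 1 (remaining 2 MB)
P7 (41 MB) → memory block 5 (remaining 23 MB)
P8 (41 MB) → memory block 6 (remaining 23 MB)
P9 (18 MB) → memory block 2 (remaining 4 MB)
P10 (43 MB) → memory block 7 (remaining 21 MB)
P11 (5 MB) → memory block 3 (remaining 13 MB)
P12 (46 MB) → memory block 8 (remaining 18 MB)
P13 (19 MB) → memory block 4 (remaining 12 MB)
P14 (46 MB) → memory block 9 (remaining 18 MB)
P15 (17 MB) → memory block 5 (remaining 6 MB)

9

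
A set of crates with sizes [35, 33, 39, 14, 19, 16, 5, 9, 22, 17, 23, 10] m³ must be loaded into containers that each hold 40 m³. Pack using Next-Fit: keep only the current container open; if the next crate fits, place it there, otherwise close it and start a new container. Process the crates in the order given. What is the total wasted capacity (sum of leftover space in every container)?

container 1: place 35 m³, 5 m³ left
container 2: place 33 m³, 7 m³ left
container 3: place 39 m³, 1 m³ left
container 4: place 14 m³, 26 m³ left
container 4: place 19 m³, 7 m³ left
container 5: place 16 m³, 24 m³ left
container 5: place 5 m³, 19 m³ left
container 5: place 9 m³, 10 m³ left
container 6: place 22 m³, 18 m³ left
container 6: place 17 m³, 1 m³ left
container 7: place 23 m³, 17 m³ left
container 7: place 10 m³, 7 m³ left
7 containers × 40 m³ = 280 m³; used 242 m³; unused 38 m³.

38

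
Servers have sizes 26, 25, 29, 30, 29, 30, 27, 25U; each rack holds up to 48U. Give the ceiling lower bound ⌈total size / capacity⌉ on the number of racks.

5

Total size = 26 + 25 + 29 + 30 + 29 + 30 + 27 + 25 = 221U.
⌈221 / 48⌉ = 5.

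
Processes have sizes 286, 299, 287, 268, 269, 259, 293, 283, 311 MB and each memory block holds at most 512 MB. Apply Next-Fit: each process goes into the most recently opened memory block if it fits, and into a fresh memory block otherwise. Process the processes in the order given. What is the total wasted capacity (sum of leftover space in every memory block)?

memory block 1: place 286 MB, 226 MB left
memory block 2: place 299 MB, 213 MB left
memory block 3: place 287 MB, 225 MB left
memory block 4: place 268 MB, 244 MB left
memory block 5: place 269 MB, 243 MB left
memory block 6: place 259 MB, 253 MB left
memory block 7: place 293 MB, 219 MB left
memory block 8: place 283 MB, 229 MB left
memory block 9: place 311 MB, 201 MB left
9 memory blocks × 512 MB = 4608 MB; used 2555 MB; unused 2053 MB.

2053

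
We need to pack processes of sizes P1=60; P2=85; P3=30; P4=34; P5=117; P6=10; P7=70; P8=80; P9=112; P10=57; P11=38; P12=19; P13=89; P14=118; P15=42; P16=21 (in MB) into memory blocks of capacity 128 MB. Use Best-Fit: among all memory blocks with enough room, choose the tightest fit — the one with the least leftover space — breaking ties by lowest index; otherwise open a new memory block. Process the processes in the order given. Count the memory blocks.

9 memory blocks

P1 (60 MB) → memory block 1 (remaining 68 MB)
P2 (85 MB) → memory block 2 (remaining 43 MB)
P3 (30 MB) → memory block 2 (remaining 13 MB)
P4 (34 MB) → memory block 1 (remaining 34 MB)
P5 (117 MB) → memory block 3 (remaining 11 MB)
P6 (10 MB) → memory block 3 (remaining 1 MB)
P7 (70 MB) → memory block 4 (remaining 58 MB)
P8 (80 MB) → memory block 5 (remaining 48 MB)
P9 (112 MB) → memory block 6 (remaining 16 MB)
P10 (57 MB) → memory block 4 (remaining 1 MB)
P11 (38 MB) → memory block 5 (remaining 10 MB)
P12 (19 MB) → memory block 1 (remaining 15 MB)
P13 (89 MB) → memory block 7 (remaining 39 MB)
P14 (118 MB) → memory block 8 (remaining 10 MB)
P15 (42 MB) → memory block 9 (remaining 86 MB)
P16 (21 MB) → memory block 7 (remaining 18 MB)
Final memory blocks: [60,34,19] [85,30] [117,10] [70,57] [80,38] [112] [89,21] [118] [42].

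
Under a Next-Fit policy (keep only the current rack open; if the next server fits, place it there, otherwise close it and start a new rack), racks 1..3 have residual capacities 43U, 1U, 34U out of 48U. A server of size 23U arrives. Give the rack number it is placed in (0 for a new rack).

Next-Fit only looks at rack 3, which has 34U free.
23U fits there.

3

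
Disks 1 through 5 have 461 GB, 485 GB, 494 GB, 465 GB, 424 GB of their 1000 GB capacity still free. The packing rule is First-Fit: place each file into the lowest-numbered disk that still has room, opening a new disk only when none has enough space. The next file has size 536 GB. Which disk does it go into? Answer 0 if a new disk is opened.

No disk has ≥ 536 GB free, so a new disk is opened.

0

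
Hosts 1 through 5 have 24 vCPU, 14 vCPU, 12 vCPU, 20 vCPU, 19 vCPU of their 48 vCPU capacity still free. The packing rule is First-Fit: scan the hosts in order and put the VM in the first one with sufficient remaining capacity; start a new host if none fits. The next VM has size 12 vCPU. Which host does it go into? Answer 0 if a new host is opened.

Hosts with room: host 1 (24 vCPU), host 2 (14 vCPU), host 3 (12 vCPU), host 4 (20 vCPU), host 5 (19 vCPU).
The first with room is host 1.

1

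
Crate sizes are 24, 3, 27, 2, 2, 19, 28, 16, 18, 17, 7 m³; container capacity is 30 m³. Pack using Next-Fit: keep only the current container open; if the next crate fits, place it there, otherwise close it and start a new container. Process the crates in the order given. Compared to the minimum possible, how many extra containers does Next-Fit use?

0

Next-Fit: [24,3] [27,2] [2,19] [28] [16] [18] [17,7] → 7 containers.
7 crates exceed 15 m³ (half the capacity), and no two of those can share a container, so at least 7 containers are needed.
So 7 is already optimal.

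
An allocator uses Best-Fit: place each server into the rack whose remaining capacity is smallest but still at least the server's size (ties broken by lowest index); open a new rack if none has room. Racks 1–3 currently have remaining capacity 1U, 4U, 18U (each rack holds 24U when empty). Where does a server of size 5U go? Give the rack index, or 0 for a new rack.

Racks with room: rack 3 (18U).
Tightest fit is rack 3 with 18U free.

3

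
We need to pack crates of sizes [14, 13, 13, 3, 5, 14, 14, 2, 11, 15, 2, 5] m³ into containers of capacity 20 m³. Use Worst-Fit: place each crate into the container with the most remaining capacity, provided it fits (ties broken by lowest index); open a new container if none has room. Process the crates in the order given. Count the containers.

container 1: place 14 m³, 6 m³ left
container 2: place 13 m³, 7 m³ left
container 3: place 13 m³, 7 m³ left
container 2: place 3 m³, 4 m³ left
container 3: place 5 m³, 2 m³ left
container 4: place 14 m³, 6 m³ left
container 5: place 14 m³, 6 m³ left
container 1: place 2 m³, 4 m³ left
container 6: place 11 m³, 9 m³ left
container 7: place 15 m³, 5 m³ left
container 6: place 2 m³, 7 m³ left
container 6: place 5 m³, 2 m³ left

7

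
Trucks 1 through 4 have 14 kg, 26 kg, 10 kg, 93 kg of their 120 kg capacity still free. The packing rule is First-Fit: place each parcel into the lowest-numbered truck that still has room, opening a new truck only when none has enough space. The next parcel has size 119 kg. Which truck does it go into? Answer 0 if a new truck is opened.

0

No truck has ≥ 119 kg free, so a new truck is opened.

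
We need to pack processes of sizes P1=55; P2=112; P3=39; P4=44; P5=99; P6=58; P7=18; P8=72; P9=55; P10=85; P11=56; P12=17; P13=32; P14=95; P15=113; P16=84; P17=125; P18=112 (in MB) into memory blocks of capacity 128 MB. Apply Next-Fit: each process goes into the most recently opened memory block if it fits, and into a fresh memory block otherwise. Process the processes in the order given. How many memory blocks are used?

P1 (55 MB) → memory block 1 (remaining 73 MB)
P2 (112 MB) → memory block 2 (remaining 16 MB)
P3 (39 MB) → memory block 3 (remaining 89 MB)
P4 (44 MB) → memory block 3 (remaining 45 MB)
P5 (99 MB) → memory block 4 (remaining 29 MB)
P6 (58 MB) → memory block 5 (remaining 70 MB)
P7 (18 MB) → memory block 5 (remaining 52 MB)
P8 (72 MB) → memory block 6 (remaining 56 MB)
P9 (55 MB) → memory block 6 (remaining 1 MB)
P10 (85 MB) → memory block 7 (remaining 43 MB)
P11 (56 MB) → memory block 8 (remaining 72 MB)
P12 (17 MB) → memory block 8 (remaining 55 MB)
P13 (32 MB) → memory block 8 (remaining 23 MB)
P14 (95 MB) → memory block 9 (remaining 33 MB)
P15 (113 MB) → memory block 10 (remaining 15 MB)
P16 (84 MB) → memory block 11 (remaining 44 MB)
P17 (125 MB) → memory block 12 (remaining 3 MB)
P18 (112 MB) → memory block 13 (remaining 16 MB)

13 memory blocks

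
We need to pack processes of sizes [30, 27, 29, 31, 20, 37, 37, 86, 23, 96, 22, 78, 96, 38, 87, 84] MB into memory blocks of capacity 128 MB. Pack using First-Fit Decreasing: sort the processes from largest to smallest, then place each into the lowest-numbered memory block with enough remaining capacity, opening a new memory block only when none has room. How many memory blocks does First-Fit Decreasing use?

Sorted descending: 96, 96, 87, 86, 84, 78, 38, 37, 37, 31, 30, 29, 27, 23, 22, 20.
96 MB → memory block 1 (remaining 32 MB)
96 MB → memory block 2 (remaining 32 MB)
87 MB → memory block 3 (remaining 41 MB)
86 MB → memory block 4 (remaining 42 MB)
84 MB → memory block 5 (remaining 44 MB)
78 MB → memory block 6 (remaining 50 MB)
38 MB → memory block 3 (remaining 3 MB)
37 MB → memory block 4 (remaining 5 MB)
37 MB → memory block 5 (remaining 7 MB)
31 MB → memory block 1 (remaining 1 MB)
30 MB → memory block 2 (remaining 2 MB)
29 MB → memory block 6 (remaining 21 MB)
27 MB → memory block 7 (remaining 101 MB)
23 MB → memory block 7 (remaining 78 MB)
22 MB → memory block 7 (remaining 56 MB)
20 MB → memory block 6 (remaining 1 MB)
Final memory blocks: [96,31] [96,30] [87,38] [86,37] [84,37] [78,29,20] [27,23,22].

7 memory blocks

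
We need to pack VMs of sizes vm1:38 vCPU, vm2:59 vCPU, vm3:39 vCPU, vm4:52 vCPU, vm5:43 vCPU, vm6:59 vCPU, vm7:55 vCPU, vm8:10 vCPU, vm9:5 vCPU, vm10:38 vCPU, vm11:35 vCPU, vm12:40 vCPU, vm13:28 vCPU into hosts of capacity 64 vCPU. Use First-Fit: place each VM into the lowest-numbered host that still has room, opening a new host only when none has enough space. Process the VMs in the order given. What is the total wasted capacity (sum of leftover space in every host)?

Put vm1 (38 vCPU) in host 1; 26 vCPU remain.
Put vm2 (59 vCPU) in host 2; 5 vCPU remain.
Put vm3 (39 vCPU) in host 3; 25 vCPU remain.
Put vm4 (52 vCPU) in host 4; 12 vCPU remain.
Put vm5 (43 vCPU) in host 5; 21 vCPU remain.
Put vm6 (59 vCPU) in host 6; 5 vCPU remain.
Put vm7 (55 vCPU) in host 7; 9 vCPU remain.
Put vm8 (10 vCPU) in host 1; 16 vCPU remain.
Put vm9 (5 vCPU) in host 1; 11 vCPU remain.
Put vm10 (38 vCPU) in host 8; 26 vCPU remain.
Put vm11 (35 vCPU) in host 9; 29 vCPU remain.
Put vm12 (40 vCPU) in host 10; 24 vCPU remain.
Put vm13 (28 vCPU) in host 9; 1 vCPU remain.
10 hosts × 64 vCPU = 640 vCPU; used 501 vCPU; unused 139 vCPU.

139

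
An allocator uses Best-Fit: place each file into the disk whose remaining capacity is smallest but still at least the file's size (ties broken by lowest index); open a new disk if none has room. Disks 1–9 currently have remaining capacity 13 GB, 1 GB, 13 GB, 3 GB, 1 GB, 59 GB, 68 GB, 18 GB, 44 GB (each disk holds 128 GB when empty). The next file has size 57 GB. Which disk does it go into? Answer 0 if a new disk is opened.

6

Disks with room: disk 6 (59 GB), disk 7 (68 GB).
Tightest fit is disk 6 with 59 GB free.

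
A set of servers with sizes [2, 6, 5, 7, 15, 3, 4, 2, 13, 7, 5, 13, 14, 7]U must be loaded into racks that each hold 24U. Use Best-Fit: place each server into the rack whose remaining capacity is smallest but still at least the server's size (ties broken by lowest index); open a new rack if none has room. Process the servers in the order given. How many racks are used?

5

Put 2U in rack 1; 22U remain.
Put 6U in rack 1; 16U remain.
Put 5U in rack 1; 11U remain.
Put 7U in rack 1; 4U remain.
Put 15U in rack 2; 9U remain.
Put 3U in rack 1; 1U remain.
Put 4U in rack 2; 5U remain.
Put 2U in rack 2; 3U remain.
Put 13U in rack 3; 11U remain.
Put 7U in rack 3; 4U remain.
Put 5U in rack 4; 19U remain.
Put 13U in rack 4; 6U remain.
Put 14U in rack 5; 10U remain.
Put 7U in rack 5; 3U remain.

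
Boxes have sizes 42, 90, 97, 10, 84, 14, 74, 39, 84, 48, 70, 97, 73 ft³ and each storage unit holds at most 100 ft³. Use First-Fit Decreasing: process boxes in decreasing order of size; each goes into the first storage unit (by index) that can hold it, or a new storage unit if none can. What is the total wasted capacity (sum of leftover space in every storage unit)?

178

Sorted descending: 97, 97, 90, 84, 84, 74, 73, 70, 48, 42, 39, 14, 10.
Put 97 ft³ in storage unit 1; 3 ft³ remain.
Put 97 ft³ in storage unit 2; 3 ft³ remain.
Put 90 ft³ in storage unit 3; 10 ft³ remain.
Put 84 ft³ in storage unit 4; 16 ft³ remain.
Put 84 ft³ in storage unit 5; 16 ft³ remain.
Put 74 ft³ in storage unit 6; 26 ft³ remain.
Put 73 ft³ in storage unit 7; 27 ft³ remain.
Put 70 ft³ in storage unit 8; 30 ft³ remain.
Put 48 ft³ in storage unit 9; 52 ft³ remain.
Put 42 ft³ in storage unit 9; 10 ft³ remain.
Put 39 ft³ in storage unit 10; 61 ft³ remain.
Put 14 ft³ in storage unit 4; 2 ft³ remain.
Put 10 ft³ in storage unit 3; 0 ft³ remain.
10 storage units × 100 ft³ = 1000 ft³; used 822 ft³; unused 178 ft³.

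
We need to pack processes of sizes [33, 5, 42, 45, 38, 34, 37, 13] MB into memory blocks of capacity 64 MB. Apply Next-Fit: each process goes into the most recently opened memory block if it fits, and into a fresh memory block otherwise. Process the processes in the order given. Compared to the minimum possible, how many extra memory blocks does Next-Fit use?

Next-Fit: [33,5] [42] [45] [38] [34] [37,13] → 6 memory blocks.
6 processes exceed 32 MB (half the capacity), and no two of those can share a memory block, so at least 6 memory blocks are needed.
So 6 is already optimal.

0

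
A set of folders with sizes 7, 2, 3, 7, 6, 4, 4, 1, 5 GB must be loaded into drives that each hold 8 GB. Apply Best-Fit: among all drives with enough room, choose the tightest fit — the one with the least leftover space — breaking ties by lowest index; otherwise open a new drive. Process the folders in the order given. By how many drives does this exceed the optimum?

1

Best-Fit: [7,1] [2,3] [7] [6] [4,4] [5] → 6 drives.
Total size 39 GB; any packing needs at least ⌈39/8⌉ = 5 drives.
An optimal packing achieves that bound: [7,1] [7] [6,2] [5,3] [4,4] → 5 drives.
Excess: 6 − 5 = 1.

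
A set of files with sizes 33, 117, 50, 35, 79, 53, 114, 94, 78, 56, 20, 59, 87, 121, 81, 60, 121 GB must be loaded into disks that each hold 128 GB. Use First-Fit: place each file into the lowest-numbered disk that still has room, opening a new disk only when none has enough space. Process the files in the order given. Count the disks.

12

disk 1: place 33 GB, 95 GB left
disk 2: place 117 GB, 11 GB left
disk 1: place 50 GB, 45 GB left
disk 1: place 35 GB, 10 GB left
disk 3: place 79 GB, 49 GB left
disk 4: place 53 GB, 75 GB left
disk 5: place 114 GB, 14 GB left
disk 6: place 94 GB, 34 GB left
disk 7: place 78 GB, 50 GB left
disk 4: place 56 GB, 19 GB left
disk 3: place 20 GB, 29 GB left
disk 8: place 59 GB, 69 GB left
disk 9: place 87 GB, 41 GB left
disk 10: place 121 GB, 7 GB left
disk 11: place 81 GB, 47 GB left
disk 8: place 60 GB, 9 GB left
disk 12: place 121 GB, 7 GB left
Final disks: [33,50,35] [117] [79,20] [53,56] [114] [94] [78] [59,60] [87] [121] [81] [121].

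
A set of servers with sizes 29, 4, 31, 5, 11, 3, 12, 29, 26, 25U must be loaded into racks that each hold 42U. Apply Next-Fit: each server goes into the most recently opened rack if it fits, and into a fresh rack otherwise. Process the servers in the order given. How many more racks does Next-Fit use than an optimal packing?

1

Next-Fit: [29,4] [31,5] [11,3,12] [29] [26] [25] → 6 racks.
Total size 175U; any packing needs at least ⌈175/42⌉ = 5 racks.
An optimal packing achieves that bound: [31,11] [29,12] [29,5,4,3] [26] [25] → 5 racks.
Excess: 6 − 5 = 1.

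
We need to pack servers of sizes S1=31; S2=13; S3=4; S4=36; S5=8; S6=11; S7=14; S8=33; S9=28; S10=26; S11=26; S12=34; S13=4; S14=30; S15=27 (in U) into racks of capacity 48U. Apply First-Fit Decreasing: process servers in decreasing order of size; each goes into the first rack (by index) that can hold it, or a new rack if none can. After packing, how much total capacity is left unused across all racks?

Sorted descending: 36, 34, 33, 31, 30, 28, 27, 26, 26, 14, 13, 11, 8, 4, 4.
36U → rack 1 (remaining 12U)
34U → rack 2 (remaining 14U)
33U → rack 3 (remaining 15U)
31U → rack 4 (remaining 17U)
30U → rack 5 (remaining 18U)
28U → rack 6 (remaining 20U)
27U → rack 7 (remaining 21U)
26U → rack 8 (remaining 22U)
26U → rack 9 (remaining 22U)
14U → rack 2 (remaining 0U)
13U → rack 3 (remaining 2U)
11U → rack 1 (remaining 1U)
8U → rack 4 (remaining 9U)
4U → rack 4 (remaining 5U)
4U → rack 4 (remaining 1U)
9 racks × 48U = 432U; used 325U; unused 107U.

107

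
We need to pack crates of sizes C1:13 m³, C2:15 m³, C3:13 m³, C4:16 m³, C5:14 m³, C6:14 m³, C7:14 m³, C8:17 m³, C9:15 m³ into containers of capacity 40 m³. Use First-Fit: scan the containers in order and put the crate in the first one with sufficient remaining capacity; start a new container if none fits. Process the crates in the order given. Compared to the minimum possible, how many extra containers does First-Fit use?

1

First-Fit: [13,15] [13,16] [14,14] [14,17] [15] → 5 containers.
Total size 131 m³; any packing needs at least ⌈131/40⌉ = 4 containers.
An optimal packing achieves that bound: [17,16] [15,15] [14,14] [14,13,13] → 4 containers.
Excess: 5 − 4 = 1.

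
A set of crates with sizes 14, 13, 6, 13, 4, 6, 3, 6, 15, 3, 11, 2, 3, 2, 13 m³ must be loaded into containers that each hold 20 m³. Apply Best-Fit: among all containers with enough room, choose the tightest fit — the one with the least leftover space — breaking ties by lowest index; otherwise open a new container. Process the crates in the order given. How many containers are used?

Put 14 m³ in container 1; 6 m³ remain.
Put 13 m³ in container 2; 7 m³ remain.
Put 6 m³ in container 1; 0 m³ remain.
Put 13 m³ in container 3; 7 m³ remain.
Put 4 m³ in container 2; 3 m³ remain.
Put 6 m³ in container 3; 1 m³ remain.
Put 3 m³ in container 2; 0 m³ remain.
Put 6 m³ in container 4; 14 m³ remain.
Put 15 m³ in container 5; 5 m³ remain.
Put 3 m³ in container 5; 2 m³ remain.
Put 11 m³ in container 4; 3 m³ remain.
Put 2 m³ in container 5; 0 m³ remain.
Put 3 m³ in container 4; 0 m³ remain.
Put 2 m³ in container 6; 18 m³ remain.
Put 13 m³ in container 6; 5 m³ remain.

6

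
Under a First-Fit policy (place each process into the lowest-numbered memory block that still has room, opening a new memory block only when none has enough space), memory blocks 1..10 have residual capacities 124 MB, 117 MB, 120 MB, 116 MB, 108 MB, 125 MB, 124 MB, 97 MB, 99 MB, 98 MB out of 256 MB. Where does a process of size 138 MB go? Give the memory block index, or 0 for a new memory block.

No memory block has ≥ 138 MB free, so a new memory block is opened.

0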